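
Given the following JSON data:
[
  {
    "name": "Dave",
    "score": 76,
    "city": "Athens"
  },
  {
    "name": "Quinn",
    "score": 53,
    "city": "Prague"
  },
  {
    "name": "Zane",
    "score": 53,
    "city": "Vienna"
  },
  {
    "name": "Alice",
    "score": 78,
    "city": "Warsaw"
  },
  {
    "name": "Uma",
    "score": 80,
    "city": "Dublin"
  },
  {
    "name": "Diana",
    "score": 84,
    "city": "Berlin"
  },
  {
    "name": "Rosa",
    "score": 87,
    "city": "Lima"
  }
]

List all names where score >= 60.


Filtering records where score >= 60:
  Dave (score=76) -> YES
  Quinn (score=53) -> no
  Zane (score=53) -> no
  Alice (score=78) -> YES
  Uma (score=80) -> YES
  Diana (score=84) -> YES
  Rosa (score=87) -> YES


ANSWER: Dave, Alice, Uma, Diana, Rosa


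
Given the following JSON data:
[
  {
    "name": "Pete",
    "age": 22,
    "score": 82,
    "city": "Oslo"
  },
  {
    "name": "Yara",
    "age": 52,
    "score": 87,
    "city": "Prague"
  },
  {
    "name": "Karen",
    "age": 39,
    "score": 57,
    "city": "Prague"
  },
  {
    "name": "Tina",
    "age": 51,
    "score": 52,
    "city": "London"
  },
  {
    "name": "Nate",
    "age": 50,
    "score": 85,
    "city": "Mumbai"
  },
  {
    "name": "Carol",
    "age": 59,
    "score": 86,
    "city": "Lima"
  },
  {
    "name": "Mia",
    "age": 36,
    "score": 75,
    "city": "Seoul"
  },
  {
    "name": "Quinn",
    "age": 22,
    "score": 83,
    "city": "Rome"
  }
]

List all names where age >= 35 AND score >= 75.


Checking both conditions:
  Pete (age=22, score=82) -> no
  Yara (age=52, score=87) -> YES
  Karen (age=39, score=57) -> no
  Tina (age=51, score=52) -> no
  Nate (age=50, score=85) -> YES
  Carol (age=59, score=86) -> YES
  Mia (age=36, score=75) -> YES
  Quinn (age=22, score=83) -> no


ANSWER: Yara, Nate, Carol, Mia


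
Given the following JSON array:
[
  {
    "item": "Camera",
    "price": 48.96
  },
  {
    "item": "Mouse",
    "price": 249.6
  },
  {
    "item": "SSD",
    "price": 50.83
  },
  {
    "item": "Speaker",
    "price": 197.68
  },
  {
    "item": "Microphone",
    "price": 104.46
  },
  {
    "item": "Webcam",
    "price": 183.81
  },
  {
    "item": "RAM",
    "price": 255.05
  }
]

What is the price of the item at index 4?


Array index 4 -> Microphone
price = 104.46

ANSWER: 104.46


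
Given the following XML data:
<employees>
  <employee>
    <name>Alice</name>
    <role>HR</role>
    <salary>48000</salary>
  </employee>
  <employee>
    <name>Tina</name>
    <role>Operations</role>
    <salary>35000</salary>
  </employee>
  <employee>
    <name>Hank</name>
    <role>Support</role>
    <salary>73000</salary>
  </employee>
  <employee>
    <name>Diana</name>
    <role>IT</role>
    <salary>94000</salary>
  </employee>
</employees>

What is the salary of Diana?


Searching for <employee> with <name>Diana</name>
Found at position 4
<salary>94000</salary>

ANSWER: 94000


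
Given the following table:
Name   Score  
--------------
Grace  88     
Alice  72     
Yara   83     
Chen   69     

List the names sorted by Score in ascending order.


Sorting by Score (ascending):
  Chen: 69
  Alice: 72
  Yara: 83
  Grace: 88


ANSWER: Chen, Alice, Yara, Grace


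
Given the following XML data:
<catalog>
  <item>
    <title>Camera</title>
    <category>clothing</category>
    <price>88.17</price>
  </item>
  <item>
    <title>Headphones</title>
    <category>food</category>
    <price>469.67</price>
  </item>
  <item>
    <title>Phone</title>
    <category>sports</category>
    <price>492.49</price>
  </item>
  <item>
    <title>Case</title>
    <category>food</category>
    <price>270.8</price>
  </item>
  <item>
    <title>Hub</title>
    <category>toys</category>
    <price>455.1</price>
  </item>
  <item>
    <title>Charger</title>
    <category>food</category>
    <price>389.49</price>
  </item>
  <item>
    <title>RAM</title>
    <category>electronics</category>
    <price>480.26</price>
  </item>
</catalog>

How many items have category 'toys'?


Scanning <item> elements for <category>toys</category>:
  Item 5: Hub -> MATCH
Count: 1

ANSWER: 1


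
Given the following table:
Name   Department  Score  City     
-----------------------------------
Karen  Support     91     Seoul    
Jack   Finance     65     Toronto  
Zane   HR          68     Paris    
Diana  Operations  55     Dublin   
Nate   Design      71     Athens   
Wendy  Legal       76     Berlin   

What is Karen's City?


Row 1: Karen
City = Seoul

ANSWER: Seoul


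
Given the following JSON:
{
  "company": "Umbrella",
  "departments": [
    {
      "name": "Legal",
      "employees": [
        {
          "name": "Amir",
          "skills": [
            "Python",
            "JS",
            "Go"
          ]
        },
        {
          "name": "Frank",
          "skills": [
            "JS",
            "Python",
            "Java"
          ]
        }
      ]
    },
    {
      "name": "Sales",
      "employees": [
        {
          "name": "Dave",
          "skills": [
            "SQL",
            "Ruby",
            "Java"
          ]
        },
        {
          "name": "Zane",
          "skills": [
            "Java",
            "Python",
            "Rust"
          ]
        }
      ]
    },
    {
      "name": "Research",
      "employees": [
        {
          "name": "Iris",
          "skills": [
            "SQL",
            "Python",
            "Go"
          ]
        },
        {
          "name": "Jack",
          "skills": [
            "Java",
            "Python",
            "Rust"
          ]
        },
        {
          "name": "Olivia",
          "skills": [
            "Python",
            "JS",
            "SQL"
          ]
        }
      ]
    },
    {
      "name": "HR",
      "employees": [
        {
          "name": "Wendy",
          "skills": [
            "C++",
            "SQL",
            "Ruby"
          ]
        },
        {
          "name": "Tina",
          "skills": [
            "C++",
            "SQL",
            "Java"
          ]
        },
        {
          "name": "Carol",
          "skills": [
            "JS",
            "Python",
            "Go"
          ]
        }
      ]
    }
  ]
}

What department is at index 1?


Path: departments[1].name
Value: Sales

ANSWER: Sales


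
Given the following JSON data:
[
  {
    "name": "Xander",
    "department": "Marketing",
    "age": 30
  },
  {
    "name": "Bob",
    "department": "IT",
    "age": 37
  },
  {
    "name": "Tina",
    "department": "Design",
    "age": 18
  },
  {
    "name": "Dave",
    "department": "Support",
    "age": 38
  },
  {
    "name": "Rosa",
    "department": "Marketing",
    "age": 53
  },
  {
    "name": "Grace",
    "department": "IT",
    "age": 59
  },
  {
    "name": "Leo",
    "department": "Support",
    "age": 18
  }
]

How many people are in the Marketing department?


Scanning records for department = Marketing
  Record 0: Xander
  Record 4: Rosa
Count: 2

ANSWER: 2


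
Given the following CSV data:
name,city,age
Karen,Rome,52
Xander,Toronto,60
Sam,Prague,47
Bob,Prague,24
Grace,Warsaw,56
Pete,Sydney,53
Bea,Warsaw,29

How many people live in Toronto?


Scanning city column for 'Toronto':
  Row 2: Xander -> MATCH
Total matches: 1

ANSWER: 1


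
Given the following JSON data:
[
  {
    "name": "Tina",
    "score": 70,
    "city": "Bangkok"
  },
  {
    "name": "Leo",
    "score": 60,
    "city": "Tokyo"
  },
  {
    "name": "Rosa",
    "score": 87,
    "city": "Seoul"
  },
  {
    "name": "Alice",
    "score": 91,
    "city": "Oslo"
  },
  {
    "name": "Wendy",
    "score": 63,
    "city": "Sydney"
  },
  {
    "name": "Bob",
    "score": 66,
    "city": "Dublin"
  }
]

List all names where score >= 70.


Filtering records where score >= 70:
  Tina (score=70) -> YES
  Leo (score=60) -> no
  Rosa (score=87) -> YES
  Alice (score=91) -> YES
  Wendy (score=63) -> no
  Bob (score=66) -> no


ANSWER: Tina, Rosa, Alice


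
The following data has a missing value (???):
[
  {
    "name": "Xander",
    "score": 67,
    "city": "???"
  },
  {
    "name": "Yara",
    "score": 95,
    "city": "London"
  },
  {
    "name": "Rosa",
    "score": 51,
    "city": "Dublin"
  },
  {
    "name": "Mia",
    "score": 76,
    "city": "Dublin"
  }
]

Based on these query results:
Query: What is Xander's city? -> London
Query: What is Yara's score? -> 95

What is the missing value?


The missing value is Xander's city
From query: Xander's city = London

ANSWER: London


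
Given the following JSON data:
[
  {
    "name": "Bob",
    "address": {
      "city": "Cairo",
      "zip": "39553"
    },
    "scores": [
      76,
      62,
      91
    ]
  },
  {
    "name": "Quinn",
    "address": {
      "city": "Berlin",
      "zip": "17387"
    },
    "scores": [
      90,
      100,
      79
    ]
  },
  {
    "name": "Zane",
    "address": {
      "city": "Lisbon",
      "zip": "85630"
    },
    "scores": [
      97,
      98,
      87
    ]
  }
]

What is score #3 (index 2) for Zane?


Path: records[2].scores[2]
Value: 87

ANSWER: 87


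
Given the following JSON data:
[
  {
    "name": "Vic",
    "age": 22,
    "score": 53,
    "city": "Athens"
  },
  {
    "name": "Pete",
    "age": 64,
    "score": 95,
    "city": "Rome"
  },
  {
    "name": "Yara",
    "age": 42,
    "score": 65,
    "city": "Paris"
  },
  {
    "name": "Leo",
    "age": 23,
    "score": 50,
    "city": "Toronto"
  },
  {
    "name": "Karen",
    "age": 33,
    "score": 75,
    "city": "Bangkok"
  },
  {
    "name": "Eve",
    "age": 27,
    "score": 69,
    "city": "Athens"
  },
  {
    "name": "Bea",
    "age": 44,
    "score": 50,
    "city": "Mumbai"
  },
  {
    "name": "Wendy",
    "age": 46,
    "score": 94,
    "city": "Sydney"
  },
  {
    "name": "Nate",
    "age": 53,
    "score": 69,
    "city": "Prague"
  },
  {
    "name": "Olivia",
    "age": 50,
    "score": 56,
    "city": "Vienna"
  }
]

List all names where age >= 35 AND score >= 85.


Checking both conditions:
  Vic (age=22, score=53) -> no
  Pete (age=64, score=95) -> YES
  Yara (age=42, score=65) -> no
  Leo (age=23, score=50) -> no
  Karen (age=33, score=75) -> no
  Eve (age=27, score=69) -> no
  Bea (age=44, score=50) -> no
  Wendy (age=46, score=94) -> YES
  Nate (age=53, score=69) -> no
  Olivia (age=50, score=56) -> no


ANSWER: Pete, Wendy


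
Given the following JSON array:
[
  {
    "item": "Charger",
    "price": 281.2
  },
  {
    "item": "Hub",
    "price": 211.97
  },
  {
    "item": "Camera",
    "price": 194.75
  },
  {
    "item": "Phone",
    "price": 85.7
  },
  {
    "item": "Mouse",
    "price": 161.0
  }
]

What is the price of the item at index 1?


Array index 1 -> Hub
price = 211.97

ANSWER: 211.97


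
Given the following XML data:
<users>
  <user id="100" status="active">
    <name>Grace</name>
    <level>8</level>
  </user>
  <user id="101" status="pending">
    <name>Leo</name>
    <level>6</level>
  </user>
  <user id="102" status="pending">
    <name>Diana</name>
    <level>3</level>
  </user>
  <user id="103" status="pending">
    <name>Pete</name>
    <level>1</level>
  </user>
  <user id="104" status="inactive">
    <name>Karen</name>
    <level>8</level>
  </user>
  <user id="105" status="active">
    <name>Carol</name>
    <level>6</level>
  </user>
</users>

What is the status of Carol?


Finding user with name = Carol
user id="105" status="active"

ANSWER: active


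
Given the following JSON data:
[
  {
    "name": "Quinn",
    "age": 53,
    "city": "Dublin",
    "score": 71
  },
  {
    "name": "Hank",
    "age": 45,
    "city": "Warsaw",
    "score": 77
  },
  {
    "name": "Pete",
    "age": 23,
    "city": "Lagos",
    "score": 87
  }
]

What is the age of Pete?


Looking up record where name = Pete
Record index: 2
Field 'age' = 23

ANSWER: 23


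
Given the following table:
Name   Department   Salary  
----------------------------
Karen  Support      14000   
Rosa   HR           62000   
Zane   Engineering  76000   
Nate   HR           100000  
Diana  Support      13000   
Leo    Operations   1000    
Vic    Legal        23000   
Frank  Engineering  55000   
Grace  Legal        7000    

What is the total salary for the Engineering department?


Engineering department members:
  Zane: 76000
  Frank: 55000
Total = 76000 + 55000 = 131000

ANSWER: 131000


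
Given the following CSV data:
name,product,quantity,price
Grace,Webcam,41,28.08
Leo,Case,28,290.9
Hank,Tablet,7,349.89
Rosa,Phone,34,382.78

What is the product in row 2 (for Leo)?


Row 2: Leo
Column 'product' = Case

ANSWER: Case


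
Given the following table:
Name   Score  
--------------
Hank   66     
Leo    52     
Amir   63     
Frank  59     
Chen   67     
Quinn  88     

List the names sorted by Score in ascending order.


Sorting by Score (ascending):
  Leo: 52
  Frank: 59
  Amir: 63
  Hank: 66
  Chen: 67
  Quinn: 88


ANSWER: Leo, Frank, Amir, Hank, Chen, Quinn


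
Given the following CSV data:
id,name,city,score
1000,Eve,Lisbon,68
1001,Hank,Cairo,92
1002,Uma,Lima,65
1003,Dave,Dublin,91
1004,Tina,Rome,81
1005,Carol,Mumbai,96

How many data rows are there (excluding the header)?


Counting rows (excluding header):
Header: id,name,city,score
Data rows: 6

ANSWER: 6


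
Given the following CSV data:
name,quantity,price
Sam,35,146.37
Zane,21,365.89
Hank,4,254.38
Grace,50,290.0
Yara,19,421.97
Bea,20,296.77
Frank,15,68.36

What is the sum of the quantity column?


Values in 'quantity' column:
  Row 1: 35
  Row 2: 21
  Row 3: 4
  Row 4: 50
  Row 5: 19
  Row 6: 20
  Row 7: 15
Sum = 35 + 21 + 4 + 50 + 19 + 20 + 15 = 164

ANSWER: 164


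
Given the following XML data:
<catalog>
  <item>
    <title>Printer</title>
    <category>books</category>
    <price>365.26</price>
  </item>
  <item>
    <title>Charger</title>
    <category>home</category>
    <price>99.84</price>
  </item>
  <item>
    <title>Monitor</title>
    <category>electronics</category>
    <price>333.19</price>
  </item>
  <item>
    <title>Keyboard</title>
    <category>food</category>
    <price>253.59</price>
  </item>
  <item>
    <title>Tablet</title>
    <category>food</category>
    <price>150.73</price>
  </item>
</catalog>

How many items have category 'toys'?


Scanning <item> elements for <category>toys</category>:
Count: 0

ANSWER: 0


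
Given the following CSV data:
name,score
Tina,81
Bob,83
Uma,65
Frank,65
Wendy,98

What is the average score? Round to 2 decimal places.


Scores: 81, 83, 65, 65, 98
Sum = 392
Count = 5
Average = 392 / 5 = 78.40

ANSWER: 78.40


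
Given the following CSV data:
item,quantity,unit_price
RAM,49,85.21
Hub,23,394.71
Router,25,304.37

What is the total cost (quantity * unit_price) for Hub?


Row: Hub
quantity = 23
unit_price = 394.71
total = 23 * 394.71 = 9078.33

ANSWER: 9078.33


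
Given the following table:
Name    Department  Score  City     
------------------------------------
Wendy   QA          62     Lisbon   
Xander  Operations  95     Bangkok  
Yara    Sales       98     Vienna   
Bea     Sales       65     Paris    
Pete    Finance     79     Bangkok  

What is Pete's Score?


Row 5: Pete
Score = 79

ANSWER: 79


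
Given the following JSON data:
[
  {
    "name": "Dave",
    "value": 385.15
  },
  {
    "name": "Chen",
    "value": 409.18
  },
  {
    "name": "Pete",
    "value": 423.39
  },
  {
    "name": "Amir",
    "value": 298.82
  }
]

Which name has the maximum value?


Comparing values:
  Dave: 385.15
  Chen: 409.18
  Pete: 423.39
  Amir: 298.82
Maximum: Pete (423.39)

ANSWER: Pete


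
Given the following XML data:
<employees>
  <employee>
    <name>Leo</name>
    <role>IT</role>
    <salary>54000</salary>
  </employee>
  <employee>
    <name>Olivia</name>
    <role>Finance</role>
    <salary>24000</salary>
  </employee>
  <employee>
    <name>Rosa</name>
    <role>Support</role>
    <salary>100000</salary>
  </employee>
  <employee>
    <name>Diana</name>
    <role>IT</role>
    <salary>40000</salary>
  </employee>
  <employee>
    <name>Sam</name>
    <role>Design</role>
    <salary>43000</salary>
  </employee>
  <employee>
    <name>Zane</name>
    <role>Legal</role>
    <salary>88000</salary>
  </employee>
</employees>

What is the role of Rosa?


Searching for <employee> with <name>Rosa</name>
Found at position 3
<role>Support</role>

ANSWER: Support


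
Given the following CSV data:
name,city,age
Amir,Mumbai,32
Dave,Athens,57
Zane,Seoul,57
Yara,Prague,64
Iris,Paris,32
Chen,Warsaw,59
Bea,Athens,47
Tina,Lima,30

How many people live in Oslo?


Scanning city column for 'Oslo':
Total matches: 0

ANSWER: 0


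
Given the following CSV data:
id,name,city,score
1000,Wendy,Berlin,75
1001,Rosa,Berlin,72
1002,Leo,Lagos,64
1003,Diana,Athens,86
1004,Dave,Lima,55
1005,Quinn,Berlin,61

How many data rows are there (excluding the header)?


Counting rows (excluding header):
Header: id,name,city,score
Data rows: 6

ANSWER: 6


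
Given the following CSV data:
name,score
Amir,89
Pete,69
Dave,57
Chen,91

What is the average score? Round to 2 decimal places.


Scores: 89, 69, 57, 91
Sum = 306
Count = 4
Average = 306 / 4 = 76.50

ANSWER: 76.50


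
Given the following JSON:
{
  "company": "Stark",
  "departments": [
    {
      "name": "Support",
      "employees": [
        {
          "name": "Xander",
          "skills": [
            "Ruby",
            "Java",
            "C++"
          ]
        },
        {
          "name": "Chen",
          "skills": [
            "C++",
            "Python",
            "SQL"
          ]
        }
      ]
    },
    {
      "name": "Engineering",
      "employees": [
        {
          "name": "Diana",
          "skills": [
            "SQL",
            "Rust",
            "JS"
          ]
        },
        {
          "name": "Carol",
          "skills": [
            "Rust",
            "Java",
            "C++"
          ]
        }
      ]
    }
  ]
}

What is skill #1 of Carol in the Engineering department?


Path: departments[1].employees[1].skills[0]
Value: Rust

ANSWER: Rust


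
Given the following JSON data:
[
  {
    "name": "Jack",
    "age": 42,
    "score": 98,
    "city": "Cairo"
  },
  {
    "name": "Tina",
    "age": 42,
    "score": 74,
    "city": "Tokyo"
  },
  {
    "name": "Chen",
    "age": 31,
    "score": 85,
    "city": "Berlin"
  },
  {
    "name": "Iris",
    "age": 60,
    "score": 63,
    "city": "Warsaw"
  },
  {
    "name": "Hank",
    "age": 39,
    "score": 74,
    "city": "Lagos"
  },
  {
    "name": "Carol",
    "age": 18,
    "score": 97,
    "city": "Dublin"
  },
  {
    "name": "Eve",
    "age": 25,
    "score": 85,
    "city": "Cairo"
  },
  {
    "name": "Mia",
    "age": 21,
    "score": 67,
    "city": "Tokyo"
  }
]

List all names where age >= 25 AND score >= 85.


Checking both conditions:
  Jack (age=42, score=98) -> YES
  Tina (age=42, score=74) -> no
  Chen (age=31, score=85) -> YES
  Iris (age=60, score=63) -> no
  Hank (age=39, score=74) -> no
  Carol (age=18, score=97) -> no
  Eve (age=25, score=85) -> YES
  Mia (age=21, score=67) -> no


ANSWER: Jack, Chen, Eve


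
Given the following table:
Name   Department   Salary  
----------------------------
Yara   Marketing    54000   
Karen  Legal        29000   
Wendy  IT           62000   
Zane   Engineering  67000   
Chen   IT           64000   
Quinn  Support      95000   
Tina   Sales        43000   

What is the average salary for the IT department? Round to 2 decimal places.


IT department members:
  Wendy: 62000
  Chen: 64000
Sum = 126000
Count = 2
Average = 126000 / 2 = 63000.00

ANSWER: 63000.00


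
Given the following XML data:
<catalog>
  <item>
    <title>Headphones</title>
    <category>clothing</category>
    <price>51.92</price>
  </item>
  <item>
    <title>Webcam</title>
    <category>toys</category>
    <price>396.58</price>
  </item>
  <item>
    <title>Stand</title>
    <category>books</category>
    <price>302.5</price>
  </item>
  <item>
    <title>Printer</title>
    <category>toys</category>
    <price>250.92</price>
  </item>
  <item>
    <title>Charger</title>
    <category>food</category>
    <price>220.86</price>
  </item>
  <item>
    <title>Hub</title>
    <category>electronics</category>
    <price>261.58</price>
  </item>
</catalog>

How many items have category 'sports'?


Scanning <item> elements for <category>sports</category>:
Count: 0

ANSWER: 0


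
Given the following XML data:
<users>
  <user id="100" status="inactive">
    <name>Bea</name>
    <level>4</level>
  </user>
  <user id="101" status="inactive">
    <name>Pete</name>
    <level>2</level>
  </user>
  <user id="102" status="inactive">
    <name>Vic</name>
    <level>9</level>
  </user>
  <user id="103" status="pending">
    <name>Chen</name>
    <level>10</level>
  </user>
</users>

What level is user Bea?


Finding user: Bea
<level>4</level>

ANSWER: 4


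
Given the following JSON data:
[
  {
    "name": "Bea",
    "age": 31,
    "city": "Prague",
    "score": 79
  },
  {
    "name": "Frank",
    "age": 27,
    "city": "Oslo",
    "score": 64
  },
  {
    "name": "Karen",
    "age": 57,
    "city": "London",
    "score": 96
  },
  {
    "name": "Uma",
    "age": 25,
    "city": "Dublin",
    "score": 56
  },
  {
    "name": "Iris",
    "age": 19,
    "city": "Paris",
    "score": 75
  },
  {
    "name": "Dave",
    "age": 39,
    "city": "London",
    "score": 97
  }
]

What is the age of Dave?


Looking up record where name = Dave
Record index: 5
Field 'age' = 39

ANSWER: 39


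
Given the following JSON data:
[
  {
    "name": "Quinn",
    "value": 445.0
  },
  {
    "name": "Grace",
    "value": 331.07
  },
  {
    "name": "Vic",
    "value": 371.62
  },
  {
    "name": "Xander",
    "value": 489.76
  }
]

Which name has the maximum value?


Comparing values:
  Quinn: 445.0
  Grace: 331.07
  Vic: 371.62
  Xander: 489.76
Maximum: Xander (489.76)

ANSWER: Xander


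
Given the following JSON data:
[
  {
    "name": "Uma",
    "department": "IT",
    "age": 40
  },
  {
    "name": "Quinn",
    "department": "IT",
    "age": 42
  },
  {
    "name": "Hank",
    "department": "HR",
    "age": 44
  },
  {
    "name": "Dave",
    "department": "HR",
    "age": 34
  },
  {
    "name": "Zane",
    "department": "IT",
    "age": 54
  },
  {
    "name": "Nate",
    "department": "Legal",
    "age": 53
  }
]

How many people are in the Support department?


Scanning records for department = Support
  No matches found
Count: 0

ANSWER: 0


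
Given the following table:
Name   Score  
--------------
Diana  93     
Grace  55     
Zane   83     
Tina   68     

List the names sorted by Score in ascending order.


Sorting by Score (ascending):
  Grace: 55
  Tina: 68
  Zane: 83
  Diana: 93


ANSWER: Grace, Tina, Zane, Diana


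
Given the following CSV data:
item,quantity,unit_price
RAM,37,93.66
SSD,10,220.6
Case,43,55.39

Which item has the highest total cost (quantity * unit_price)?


Computing row totals:
  RAM: 3465.42
  SSD: 2206.0
  Case: 2381.77
Maximum: RAM (3465.42)

ANSWER: RAM


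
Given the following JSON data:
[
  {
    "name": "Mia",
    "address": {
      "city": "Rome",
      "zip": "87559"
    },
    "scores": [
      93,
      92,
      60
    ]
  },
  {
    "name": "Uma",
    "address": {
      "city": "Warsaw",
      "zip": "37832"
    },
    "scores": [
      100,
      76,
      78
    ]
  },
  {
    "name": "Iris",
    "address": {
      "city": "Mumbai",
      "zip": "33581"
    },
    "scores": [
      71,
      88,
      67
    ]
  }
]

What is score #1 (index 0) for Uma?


Path: records[1].scores[0]
Value: 100

ANSWER: 100


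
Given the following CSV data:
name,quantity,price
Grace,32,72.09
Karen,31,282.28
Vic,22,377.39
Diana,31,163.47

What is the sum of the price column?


Values in 'price' column:
  Row 1: 72.09
  Row 2: 282.28
  Row 3: 377.39
  Row 4: 163.47
Sum = 72.09 + 282.28 + 377.39 + 163.47 = 895.23

ANSWER: 895.23


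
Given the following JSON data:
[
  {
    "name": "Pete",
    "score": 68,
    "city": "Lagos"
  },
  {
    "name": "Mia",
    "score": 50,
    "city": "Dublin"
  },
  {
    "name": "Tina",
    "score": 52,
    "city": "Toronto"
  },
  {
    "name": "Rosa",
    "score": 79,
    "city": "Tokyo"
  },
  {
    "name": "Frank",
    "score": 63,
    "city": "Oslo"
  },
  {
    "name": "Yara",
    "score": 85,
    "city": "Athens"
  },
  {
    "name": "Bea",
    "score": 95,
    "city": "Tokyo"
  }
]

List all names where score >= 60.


Filtering records where score >= 60:
  Pete (score=68) -> YES
  Mia (score=50) -> no
  Tina (score=52) -> no
  Rosa (score=79) -> YES
  Frank (score=63) -> YES
  Yara (score=85) -> YES
  Bea (score=95) -> YES


ANSWER: Pete, Rosa, Frank, Yara, Bea


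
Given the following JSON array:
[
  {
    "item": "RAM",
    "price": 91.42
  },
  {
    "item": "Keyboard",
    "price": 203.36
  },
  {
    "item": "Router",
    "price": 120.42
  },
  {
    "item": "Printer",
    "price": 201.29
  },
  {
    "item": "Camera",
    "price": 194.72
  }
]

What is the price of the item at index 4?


Array index 4 -> Camera
price = 194.72

ANSWER: 194.72


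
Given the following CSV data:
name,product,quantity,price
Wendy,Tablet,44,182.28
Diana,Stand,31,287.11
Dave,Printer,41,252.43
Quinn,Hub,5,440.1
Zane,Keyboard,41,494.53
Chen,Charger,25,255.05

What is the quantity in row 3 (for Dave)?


Row 3: Dave
Column 'quantity' = 41

ANSWER: 41


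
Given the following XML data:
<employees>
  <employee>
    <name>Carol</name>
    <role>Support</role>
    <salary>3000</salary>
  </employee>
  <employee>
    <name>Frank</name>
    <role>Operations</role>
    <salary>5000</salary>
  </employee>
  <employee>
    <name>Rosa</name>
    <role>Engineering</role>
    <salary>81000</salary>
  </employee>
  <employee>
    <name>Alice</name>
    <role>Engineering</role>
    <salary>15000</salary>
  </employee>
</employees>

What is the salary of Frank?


Searching for <employee> with <name>Frank</name>
Found at position 2
<salary>5000</salary>

ANSWER: 5000


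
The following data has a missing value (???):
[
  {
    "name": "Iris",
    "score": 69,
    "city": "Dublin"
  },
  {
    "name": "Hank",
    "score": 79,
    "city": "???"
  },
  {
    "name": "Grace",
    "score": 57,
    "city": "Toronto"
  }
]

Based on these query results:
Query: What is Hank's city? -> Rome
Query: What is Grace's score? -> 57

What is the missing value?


The missing value is Hank's city
From query: Hank's city = Rome

ANSWER: Rome


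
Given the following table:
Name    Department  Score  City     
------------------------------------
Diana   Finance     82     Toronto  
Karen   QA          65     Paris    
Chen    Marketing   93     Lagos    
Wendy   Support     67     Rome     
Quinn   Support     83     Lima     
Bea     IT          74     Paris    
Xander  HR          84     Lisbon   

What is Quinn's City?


Row 5: Quinn
City = Lima

ANSWER: Lima


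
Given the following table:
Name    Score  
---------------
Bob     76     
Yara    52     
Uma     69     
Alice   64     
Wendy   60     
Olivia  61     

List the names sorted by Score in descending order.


Sorting by Score (descending):
  Bob: 76
  Uma: 69
  Alice: 64
  Olivia: 61
  Wendy: 60
  Yara: 52


ANSWER: Bob, Uma, Alice, Olivia, Wendy, Yara


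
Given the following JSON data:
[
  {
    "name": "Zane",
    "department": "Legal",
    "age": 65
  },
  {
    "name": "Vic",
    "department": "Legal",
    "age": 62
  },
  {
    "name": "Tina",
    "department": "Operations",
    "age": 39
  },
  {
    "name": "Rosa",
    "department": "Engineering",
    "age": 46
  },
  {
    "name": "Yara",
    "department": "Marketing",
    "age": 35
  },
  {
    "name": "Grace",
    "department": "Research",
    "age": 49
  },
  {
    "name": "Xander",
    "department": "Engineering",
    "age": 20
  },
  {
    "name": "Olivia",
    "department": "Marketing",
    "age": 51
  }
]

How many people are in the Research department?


Scanning records for department = Research
  Record 5: Grace
Count: 1

ANSWER: 1


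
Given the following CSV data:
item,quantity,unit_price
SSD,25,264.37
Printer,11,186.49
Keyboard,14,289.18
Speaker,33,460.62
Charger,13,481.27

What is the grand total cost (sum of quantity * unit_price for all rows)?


Computing row totals:
  SSD: 25 * 264.37 = 6609.25
  Printer: 11 * 186.49 = 2051.39
  Keyboard: 14 * 289.18 = 4048.52
  Speaker: 33 * 460.62 = 15200.46
  Charger: 13 * 481.27 = 6256.51
Grand total = 6609.25 + 2051.39 + 4048.52 + 15200.46 + 6256.51 = 34166.13

ANSWER: 34166.13


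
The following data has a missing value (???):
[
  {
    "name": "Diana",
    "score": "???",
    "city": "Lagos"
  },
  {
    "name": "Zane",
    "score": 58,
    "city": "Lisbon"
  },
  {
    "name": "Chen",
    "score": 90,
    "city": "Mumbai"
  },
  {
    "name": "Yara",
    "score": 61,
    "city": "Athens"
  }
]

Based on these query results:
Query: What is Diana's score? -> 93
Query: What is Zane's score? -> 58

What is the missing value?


The missing value is Diana's score
From query: Diana's score = 93

ANSWER: 93


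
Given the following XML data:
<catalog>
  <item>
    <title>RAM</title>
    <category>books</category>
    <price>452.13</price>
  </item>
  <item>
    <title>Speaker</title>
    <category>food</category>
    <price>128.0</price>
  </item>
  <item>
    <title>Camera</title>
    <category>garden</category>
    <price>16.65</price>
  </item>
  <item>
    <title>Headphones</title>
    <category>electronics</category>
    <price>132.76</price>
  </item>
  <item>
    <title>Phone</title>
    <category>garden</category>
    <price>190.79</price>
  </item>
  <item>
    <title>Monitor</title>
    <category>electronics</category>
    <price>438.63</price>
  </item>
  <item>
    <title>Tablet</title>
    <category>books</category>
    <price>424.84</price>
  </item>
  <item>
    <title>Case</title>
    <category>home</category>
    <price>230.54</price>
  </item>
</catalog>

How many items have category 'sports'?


Scanning <item> elements for <category>sports</category>:
Count: 0

ANSWER: 0


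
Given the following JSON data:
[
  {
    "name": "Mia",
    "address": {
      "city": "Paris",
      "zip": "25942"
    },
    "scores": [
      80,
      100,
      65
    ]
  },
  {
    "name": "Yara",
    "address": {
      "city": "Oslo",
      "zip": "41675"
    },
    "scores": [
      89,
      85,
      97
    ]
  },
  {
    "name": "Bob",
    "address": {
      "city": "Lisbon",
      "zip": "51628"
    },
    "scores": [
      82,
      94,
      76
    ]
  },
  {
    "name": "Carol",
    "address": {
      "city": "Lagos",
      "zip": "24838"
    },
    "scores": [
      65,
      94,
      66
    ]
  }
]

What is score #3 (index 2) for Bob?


Path: records[2].scores[2]
Value: 76

ANSWER: 76


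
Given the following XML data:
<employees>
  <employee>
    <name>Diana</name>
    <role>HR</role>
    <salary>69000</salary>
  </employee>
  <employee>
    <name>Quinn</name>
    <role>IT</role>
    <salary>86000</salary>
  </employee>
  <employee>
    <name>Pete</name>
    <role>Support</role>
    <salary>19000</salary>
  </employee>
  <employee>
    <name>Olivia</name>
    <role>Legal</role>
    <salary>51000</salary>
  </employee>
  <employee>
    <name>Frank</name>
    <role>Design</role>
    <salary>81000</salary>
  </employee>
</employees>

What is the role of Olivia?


Searching for <employee> with <name>Olivia</name>
Found at position 4
<role>Legal</role>

ANSWER: Legal


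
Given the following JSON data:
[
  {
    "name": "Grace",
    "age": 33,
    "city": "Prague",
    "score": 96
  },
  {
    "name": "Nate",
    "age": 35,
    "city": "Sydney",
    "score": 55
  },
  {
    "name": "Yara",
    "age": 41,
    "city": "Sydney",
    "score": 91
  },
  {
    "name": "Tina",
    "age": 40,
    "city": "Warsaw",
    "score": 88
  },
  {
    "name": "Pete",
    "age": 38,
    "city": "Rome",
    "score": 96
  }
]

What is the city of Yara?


Looking up record where name = Yara
Record index: 2
Field 'city' = Sydney

ANSWER: Sydney


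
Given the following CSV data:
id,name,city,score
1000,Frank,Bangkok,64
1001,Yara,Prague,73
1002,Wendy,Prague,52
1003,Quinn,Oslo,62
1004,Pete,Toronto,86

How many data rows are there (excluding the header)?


Counting rows (excluding header):
Header: id,name,city,score
Data rows: 5

ANSWER: 5


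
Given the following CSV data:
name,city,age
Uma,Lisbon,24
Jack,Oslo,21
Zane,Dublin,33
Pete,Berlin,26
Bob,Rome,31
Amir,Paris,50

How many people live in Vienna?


Scanning city column for 'Vienna':
Total matches: 0

ANSWER: 0


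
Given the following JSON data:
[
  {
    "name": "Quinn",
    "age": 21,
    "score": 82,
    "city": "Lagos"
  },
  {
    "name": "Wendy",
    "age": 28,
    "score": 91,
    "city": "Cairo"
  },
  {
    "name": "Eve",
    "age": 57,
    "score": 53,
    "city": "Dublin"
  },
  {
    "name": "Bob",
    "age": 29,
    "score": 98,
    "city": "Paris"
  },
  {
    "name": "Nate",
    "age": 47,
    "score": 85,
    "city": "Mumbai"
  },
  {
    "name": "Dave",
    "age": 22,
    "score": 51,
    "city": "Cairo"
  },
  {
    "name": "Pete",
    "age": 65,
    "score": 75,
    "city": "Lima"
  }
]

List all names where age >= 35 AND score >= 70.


Checking both conditions:
  Quinn (age=21, score=82) -> no
  Wendy (age=28, score=91) -> no
  Eve (age=57, score=53) -> no
  Bob (age=29, score=98) -> no
  Nate (age=47, score=85) -> YES
  Dave (age=22, score=51) -> no
  Pete (age=65, score=75) -> YES


ANSWER: Nate, Pete


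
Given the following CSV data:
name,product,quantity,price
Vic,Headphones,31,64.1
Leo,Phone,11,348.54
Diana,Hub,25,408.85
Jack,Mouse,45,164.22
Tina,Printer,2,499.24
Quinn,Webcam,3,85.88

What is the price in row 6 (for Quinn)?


Row 6: Quinn
Column 'price' = 85.88

ANSWER: 85.88


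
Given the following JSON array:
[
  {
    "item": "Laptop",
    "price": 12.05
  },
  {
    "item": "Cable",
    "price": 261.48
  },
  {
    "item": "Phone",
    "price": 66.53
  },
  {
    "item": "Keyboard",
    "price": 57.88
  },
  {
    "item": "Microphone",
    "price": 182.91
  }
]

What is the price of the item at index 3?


Array index 3 -> Keyboard
price = 57.88

ANSWER: 57.88


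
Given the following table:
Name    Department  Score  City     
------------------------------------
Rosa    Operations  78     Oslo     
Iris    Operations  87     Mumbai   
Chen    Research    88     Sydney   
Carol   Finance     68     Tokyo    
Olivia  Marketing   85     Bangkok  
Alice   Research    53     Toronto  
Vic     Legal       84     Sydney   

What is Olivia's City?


Row 5: Olivia
City = Bangkok

ANSWER: Bangkok


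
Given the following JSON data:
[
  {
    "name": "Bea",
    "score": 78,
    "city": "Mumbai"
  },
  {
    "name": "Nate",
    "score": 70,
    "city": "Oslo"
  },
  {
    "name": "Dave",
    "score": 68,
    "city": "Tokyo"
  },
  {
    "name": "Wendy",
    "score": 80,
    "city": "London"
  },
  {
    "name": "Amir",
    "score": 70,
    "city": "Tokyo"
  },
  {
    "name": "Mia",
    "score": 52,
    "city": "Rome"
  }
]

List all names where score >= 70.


Filtering records where score >= 70:
  Bea (score=78) -> YES
  Nate (score=70) -> YES
  Dave (score=68) -> no
  Wendy (score=80) -> YES
  Amir (score=70) -> YES
  Mia (score=52) -> no


ANSWER: Bea, Nate, Wendy, Amir


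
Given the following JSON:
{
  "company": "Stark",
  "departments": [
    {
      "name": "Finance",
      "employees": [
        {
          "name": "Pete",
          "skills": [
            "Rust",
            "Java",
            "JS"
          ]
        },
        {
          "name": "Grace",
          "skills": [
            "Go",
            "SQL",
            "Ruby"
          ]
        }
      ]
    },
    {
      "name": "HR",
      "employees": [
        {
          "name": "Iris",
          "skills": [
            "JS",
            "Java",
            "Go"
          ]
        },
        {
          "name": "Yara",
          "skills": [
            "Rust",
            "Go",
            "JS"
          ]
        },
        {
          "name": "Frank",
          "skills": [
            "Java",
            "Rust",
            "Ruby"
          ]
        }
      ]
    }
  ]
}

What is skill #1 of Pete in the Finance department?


Path: departments[0].employees[0].skills[0]
Value: Rust

ANSWER: Rust


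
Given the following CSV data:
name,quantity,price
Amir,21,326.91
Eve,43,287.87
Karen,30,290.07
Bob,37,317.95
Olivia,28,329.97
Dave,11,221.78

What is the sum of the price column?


Values in 'price' column:
  Row 1: 326.91
  Row 2: 287.87
  Row 3: 290.07
  Row 4: 317.95
  Row 5: 329.97
  Row 6: 221.78
Sum = 326.91 + 287.87 + 290.07 + 317.95 + 329.97 + 221.78 = 1774.55

ANSWER: 1774.55


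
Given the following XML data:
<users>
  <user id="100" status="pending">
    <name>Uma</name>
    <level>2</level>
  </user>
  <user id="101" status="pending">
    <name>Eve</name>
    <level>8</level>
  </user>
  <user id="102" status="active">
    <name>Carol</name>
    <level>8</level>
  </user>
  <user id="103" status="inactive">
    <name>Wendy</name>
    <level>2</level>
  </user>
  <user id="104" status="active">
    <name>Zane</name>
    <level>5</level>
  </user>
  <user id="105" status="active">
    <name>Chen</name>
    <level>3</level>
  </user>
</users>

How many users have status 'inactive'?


Counting users with status='inactive':
  Wendy (id=103) -> MATCH
Count: 1

ANSWER: 1


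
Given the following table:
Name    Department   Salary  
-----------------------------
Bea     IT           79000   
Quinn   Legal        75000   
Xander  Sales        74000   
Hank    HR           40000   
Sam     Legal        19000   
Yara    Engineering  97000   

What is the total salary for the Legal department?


Legal department members:
  Quinn: 75000
  Sam: 19000
Total = 75000 + 19000 = 94000

ANSWER: 94000


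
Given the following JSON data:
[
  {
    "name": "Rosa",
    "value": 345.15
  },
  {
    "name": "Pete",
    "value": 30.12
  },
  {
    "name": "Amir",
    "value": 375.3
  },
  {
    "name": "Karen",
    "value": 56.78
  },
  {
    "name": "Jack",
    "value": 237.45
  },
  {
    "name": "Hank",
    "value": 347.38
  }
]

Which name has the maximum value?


Comparing values:
  Rosa: 345.15
  Pete: 30.12
  Amir: 375.3
  Karen: 56.78
  Jack: 237.45
  Hank: 347.38
Maximum: Amir (375.3)

ANSWER: Amir


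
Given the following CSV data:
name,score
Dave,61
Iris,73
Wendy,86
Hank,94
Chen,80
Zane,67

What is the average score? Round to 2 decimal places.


Scores: 61, 73, 86, 94, 80, 67
Sum = 461
Count = 6
Average = 461 / 6 = 76.83

ANSWER: 76.83


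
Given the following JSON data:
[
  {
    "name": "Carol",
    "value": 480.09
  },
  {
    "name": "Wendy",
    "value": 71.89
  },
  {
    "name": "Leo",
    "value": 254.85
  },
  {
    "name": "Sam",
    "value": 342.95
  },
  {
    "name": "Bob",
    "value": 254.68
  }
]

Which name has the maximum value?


Comparing values:
  Carol: 480.09
  Wendy: 71.89
  Leo: 254.85
  Sam: 342.95
  Bob: 254.68
Maximum: Carol (480.09)

ANSWER: Carol


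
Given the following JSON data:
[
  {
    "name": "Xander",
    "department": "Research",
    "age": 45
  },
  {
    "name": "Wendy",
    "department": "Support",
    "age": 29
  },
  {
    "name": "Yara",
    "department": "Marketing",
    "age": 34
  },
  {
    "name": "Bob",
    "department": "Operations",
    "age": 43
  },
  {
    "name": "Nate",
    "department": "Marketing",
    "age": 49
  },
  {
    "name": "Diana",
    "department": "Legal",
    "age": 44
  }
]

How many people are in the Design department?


Scanning records for department = Design
  No matches found
Count: 0

ANSWER: 0


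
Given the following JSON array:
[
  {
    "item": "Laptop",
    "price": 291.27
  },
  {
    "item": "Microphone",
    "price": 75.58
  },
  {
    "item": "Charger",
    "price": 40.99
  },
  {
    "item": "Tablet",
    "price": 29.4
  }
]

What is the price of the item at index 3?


Array index 3 -> Tablet
price = 29.4

ANSWER: 29.4


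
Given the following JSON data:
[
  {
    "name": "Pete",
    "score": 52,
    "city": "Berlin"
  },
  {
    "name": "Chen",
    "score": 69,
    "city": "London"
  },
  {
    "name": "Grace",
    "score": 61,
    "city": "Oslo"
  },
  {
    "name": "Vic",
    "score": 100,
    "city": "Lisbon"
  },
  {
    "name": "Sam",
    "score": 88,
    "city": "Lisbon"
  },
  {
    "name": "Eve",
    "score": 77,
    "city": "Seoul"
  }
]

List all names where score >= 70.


Filtering records where score >= 70:
  Pete (score=52) -> no
  Chen (score=69) -> no
  Grace (score=61) -> no
  Vic (score=100) -> YES
  Sam (score=88) -> YES
  Eve (score=77) -> YES


ANSWER: Vic, Sam, Eve
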